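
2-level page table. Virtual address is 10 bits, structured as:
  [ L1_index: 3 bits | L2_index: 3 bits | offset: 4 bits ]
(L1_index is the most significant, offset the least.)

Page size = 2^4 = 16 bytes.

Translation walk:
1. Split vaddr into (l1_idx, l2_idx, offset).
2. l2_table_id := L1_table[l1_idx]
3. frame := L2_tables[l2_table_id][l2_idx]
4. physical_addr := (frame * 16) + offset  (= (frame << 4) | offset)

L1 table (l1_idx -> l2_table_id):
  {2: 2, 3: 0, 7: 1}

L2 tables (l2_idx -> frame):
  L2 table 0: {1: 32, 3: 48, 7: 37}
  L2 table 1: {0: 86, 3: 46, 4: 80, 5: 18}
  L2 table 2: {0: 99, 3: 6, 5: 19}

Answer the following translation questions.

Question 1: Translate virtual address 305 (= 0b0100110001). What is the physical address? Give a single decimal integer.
vaddr = 305 = 0b0100110001
Split: l1_idx=2, l2_idx=3, offset=1
L1[2] = 2
L2[2][3] = 6
paddr = 6 * 16 + 1 = 97

Answer: 97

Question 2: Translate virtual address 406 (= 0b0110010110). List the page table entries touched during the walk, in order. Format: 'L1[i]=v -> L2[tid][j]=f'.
vaddr = 406 = 0b0110010110
Split: l1_idx=3, l2_idx=1, offset=6

Answer: L1[3]=0 -> L2[0][1]=32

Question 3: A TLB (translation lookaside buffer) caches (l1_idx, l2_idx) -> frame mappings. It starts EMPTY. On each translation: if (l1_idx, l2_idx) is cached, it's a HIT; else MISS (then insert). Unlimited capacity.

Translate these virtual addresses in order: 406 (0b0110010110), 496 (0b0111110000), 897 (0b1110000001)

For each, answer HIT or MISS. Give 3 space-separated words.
vaddr=406: (3,1) not in TLB -> MISS, insert
vaddr=496: (3,7) not in TLB -> MISS, insert
vaddr=897: (7,0) not in TLB -> MISS, insert

Answer: MISS MISS MISS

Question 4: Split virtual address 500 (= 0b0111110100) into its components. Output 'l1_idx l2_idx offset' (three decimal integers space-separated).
vaddr = 500 = 0b0111110100
  top 3 bits -> l1_idx = 3
  next 3 bits -> l2_idx = 7
  bottom 4 bits -> offset = 4

Answer: 3 7 4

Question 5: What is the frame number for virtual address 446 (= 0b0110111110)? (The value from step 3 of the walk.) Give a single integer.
Answer: 48

Derivation:
vaddr = 446: l1_idx=3, l2_idx=3
L1[3] = 0; L2[0][3] = 48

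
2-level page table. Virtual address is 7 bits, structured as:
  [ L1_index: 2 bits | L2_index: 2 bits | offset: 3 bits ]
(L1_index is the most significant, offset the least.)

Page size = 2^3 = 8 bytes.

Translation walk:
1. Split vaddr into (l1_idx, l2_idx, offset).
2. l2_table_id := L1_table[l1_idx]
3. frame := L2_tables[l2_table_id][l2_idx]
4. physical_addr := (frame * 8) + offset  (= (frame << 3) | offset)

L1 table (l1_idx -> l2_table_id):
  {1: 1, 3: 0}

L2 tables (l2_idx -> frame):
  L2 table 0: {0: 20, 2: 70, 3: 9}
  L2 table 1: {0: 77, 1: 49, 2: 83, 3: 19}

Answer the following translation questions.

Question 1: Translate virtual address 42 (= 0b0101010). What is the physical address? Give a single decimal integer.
Answer: 394

Derivation:
vaddr = 42 = 0b0101010
Split: l1_idx=1, l2_idx=1, offset=2
L1[1] = 1
L2[1][1] = 49
paddr = 49 * 8 + 2 = 394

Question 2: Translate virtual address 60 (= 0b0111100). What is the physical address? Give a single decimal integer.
vaddr = 60 = 0b0111100
Split: l1_idx=1, l2_idx=3, offset=4
L1[1] = 1
L2[1][3] = 19
paddr = 19 * 8 + 4 = 156

Answer: 156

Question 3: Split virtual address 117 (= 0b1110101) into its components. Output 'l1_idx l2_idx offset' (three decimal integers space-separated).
vaddr = 117 = 0b1110101
  top 2 bits -> l1_idx = 3
  next 2 bits -> l2_idx = 2
  bottom 3 bits -> offset = 5

Answer: 3 2 5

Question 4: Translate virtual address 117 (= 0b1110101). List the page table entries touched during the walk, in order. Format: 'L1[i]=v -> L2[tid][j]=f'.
Answer: L1[3]=0 -> L2[0][2]=70

Derivation:
vaddr = 117 = 0b1110101
Split: l1_idx=3, l2_idx=2, offset=5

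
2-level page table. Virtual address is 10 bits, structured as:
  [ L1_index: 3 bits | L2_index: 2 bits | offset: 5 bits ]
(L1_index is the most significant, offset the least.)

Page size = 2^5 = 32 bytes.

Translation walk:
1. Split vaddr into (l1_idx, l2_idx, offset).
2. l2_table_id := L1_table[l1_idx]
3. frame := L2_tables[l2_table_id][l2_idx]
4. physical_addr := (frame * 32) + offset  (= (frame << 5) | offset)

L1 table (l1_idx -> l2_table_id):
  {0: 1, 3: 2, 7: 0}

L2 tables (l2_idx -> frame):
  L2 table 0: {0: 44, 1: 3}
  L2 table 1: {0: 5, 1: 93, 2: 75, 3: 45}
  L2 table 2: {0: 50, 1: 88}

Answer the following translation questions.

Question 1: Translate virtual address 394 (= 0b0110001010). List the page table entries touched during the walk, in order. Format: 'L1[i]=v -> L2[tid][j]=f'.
vaddr = 394 = 0b0110001010
Split: l1_idx=3, l2_idx=0, offset=10

Answer: L1[3]=2 -> L2[2][0]=50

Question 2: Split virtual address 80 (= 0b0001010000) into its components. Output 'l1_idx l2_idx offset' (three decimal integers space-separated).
Answer: 0 2 16

Derivation:
vaddr = 80 = 0b0001010000
  top 3 bits -> l1_idx = 0
  next 2 bits -> l2_idx = 2
  bottom 5 bits -> offset = 16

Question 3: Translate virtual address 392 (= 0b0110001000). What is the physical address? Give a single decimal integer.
vaddr = 392 = 0b0110001000
Split: l1_idx=3, l2_idx=0, offset=8
L1[3] = 2
L2[2][0] = 50
paddr = 50 * 32 + 8 = 1608

Answer: 1608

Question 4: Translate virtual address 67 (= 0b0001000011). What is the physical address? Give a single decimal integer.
vaddr = 67 = 0b0001000011
Split: l1_idx=0, l2_idx=2, offset=3
L1[0] = 1
L2[1][2] = 75
paddr = 75 * 32 + 3 = 2403

Answer: 2403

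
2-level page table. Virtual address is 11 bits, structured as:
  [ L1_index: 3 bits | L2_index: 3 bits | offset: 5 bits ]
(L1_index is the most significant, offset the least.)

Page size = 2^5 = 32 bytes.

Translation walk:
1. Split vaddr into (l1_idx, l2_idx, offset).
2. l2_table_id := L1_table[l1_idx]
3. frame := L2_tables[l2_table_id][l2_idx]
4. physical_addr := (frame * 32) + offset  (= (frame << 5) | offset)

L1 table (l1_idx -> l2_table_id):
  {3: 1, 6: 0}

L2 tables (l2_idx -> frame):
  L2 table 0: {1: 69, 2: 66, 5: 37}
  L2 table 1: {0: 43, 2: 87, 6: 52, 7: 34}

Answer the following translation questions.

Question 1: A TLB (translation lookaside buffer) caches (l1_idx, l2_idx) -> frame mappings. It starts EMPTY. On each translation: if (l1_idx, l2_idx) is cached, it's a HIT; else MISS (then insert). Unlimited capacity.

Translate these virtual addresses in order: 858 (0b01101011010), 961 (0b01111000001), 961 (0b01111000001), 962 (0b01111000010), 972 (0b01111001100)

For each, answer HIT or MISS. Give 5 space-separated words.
Answer: MISS MISS HIT HIT HIT

Derivation:
vaddr=858: (3,2) not in TLB -> MISS, insert
vaddr=961: (3,6) not in TLB -> MISS, insert
vaddr=961: (3,6) in TLB -> HIT
vaddr=962: (3,6) in TLB -> HIT
vaddr=972: (3,6) in TLB -> HIT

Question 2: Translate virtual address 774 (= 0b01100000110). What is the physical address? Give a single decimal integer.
vaddr = 774 = 0b01100000110
Split: l1_idx=3, l2_idx=0, offset=6
L1[3] = 1
L2[1][0] = 43
paddr = 43 * 32 + 6 = 1382

Answer: 1382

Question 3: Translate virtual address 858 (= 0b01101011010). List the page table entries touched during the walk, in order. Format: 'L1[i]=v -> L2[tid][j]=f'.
Answer: L1[3]=1 -> L2[1][2]=87

Derivation:
vaddr = 858 = 0b01101011010
Split: l1_idx=3, l2_idx=2, offset=26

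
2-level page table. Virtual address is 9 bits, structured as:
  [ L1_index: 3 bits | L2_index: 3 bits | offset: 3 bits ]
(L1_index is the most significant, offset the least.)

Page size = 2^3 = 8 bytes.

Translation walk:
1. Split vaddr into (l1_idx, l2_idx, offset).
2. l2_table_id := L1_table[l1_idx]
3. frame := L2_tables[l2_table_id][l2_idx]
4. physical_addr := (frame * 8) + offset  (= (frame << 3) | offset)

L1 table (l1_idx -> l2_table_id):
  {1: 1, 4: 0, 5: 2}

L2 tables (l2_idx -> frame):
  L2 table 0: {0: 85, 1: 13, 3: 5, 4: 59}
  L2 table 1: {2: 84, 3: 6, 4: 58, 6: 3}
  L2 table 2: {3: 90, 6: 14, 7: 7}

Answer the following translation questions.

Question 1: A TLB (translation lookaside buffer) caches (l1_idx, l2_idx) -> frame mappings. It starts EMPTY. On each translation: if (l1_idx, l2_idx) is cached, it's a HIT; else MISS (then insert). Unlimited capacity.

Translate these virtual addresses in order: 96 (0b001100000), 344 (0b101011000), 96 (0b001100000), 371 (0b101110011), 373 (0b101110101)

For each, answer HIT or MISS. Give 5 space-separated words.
Answer: MISS MISS HIT MISS HIT

Derivation:
vaddr=96: (1,4) not in TLB -> MISS, insert
vaddr=344: (5,3) not in TLB -> MISS, insert
vaddr=96: (1,4) in TLB -> HIT
vaddr=371: (5,6) not in TLB -> MISS, insert
vaddr=373: (5,6) in TLB -> HIT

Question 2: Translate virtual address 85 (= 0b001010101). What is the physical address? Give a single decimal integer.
vaddr = 85 = 0b001010101
Split: l1_idx=1, l2_idx=2, offset=5
L1[1] = 1
L2[1][2] = 84
paddr = 84 * 8 + 5 = 677

Answer: 677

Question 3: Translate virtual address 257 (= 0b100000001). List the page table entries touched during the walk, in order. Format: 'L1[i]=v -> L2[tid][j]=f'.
vaddr = 257 = 0b100000001
Split: l1_idx=4, l2_idx=0, offset=1

Answer: L1[4]=0 -> L2[0][0]=85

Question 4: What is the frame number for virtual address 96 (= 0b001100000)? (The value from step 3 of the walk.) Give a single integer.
Answer: 58

Derivation:
vaddr = 96: l1_idx=1, l2_idx=4
L1[1] = 1; L2[1][4] = 58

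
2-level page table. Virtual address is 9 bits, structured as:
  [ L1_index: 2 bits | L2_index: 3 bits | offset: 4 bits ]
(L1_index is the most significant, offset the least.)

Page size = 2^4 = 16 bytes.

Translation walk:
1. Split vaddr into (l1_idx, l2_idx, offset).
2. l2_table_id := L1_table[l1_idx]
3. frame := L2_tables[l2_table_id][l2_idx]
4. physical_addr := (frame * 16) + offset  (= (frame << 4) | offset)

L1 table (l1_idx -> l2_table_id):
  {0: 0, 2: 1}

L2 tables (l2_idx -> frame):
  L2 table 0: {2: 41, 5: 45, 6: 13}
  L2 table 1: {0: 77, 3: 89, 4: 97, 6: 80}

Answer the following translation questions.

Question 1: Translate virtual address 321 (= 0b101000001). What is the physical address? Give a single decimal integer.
vaddr = 321 = 0b101000001
Split: l1_idx=2, l2_idx=4, offset=1
L1[2] = 1
L2[1][4] = 97
paddr = 97 * 16 + 1 = 1553

Answer: 1553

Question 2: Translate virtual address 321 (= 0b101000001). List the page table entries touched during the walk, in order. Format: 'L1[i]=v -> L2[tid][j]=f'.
Answer: L1[2]=1 -> L2[1][4]=97

Derivation:
vaddr = 321 = 0b101000001
Split: l1_idx=2, l2_idx=4, offset=1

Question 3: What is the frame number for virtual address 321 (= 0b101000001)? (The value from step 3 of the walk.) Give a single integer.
vaddr = 321: l1_idx=2, l2_idx=4
L1[2] = 1; L2[1][4] = 97

Answer: 97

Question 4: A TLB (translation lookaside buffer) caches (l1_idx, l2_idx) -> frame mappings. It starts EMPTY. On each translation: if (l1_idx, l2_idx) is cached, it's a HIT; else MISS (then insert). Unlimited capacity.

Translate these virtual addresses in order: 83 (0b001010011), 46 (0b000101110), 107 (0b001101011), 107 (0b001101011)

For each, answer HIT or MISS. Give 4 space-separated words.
Answer: MISS MISS MISS HIT

Derivation:
vaddr=83: (0,5) not in TLB -> MISS, insert
vaddr=46: (0,2) not in TLB -> MISS, insert
vaddr=107: (0,6) not in TLB -> MISS, insert
vaddr=107: (0,6) in TLB -> HIT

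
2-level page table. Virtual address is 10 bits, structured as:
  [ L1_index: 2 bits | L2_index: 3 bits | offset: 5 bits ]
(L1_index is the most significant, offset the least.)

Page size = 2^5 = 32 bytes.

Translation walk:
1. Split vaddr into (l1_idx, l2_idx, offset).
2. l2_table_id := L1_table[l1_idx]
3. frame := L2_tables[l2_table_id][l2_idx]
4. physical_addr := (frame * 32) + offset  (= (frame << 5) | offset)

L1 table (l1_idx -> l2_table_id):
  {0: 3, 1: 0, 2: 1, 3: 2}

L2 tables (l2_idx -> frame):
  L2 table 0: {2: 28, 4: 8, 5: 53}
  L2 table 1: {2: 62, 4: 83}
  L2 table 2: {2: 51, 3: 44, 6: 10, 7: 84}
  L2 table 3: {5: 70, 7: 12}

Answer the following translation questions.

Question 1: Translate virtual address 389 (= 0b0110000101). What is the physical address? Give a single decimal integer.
Answer: 261

Derivation:
vaddr = 389 = 0b0110000101
Split: l1_idx=1, l2_idx=4, offset=5
L1[1] = 0
L2[0][4] = 8
paddr = 8 * 32 + 5 = 261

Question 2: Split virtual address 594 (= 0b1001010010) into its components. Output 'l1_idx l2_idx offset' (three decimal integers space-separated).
vaddr = 594 = 0b1001010010
  top 2 bits -> l1_idx = 2
  next 3 bits -> l2_idx = 2
  bottom 5 bits -> offset = 18

Answer: 2 2 18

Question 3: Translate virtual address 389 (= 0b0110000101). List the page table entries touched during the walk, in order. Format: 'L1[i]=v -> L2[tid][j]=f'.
Answer: L1[1]=0 -> L2[0][4]=8

Derivation:
vaddr = 389 = 0b0110000101
Split: l1_idx=1, l2_idx=4, offset=5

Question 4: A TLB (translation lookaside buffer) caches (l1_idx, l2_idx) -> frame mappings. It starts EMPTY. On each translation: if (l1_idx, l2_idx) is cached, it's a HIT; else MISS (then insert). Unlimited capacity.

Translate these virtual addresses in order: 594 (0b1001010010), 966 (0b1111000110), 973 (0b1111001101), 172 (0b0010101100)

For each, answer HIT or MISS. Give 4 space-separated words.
Answer: MISS MISS HIT MISS

Derivation:
vaddr=594: (2,2) not in TLB -> MISS, insert
vaddr=966: (3,6) not in TLB -> MISS, insert
vaddr=973: (3,6) in TLB -> HIT
vaddr=172: (0,5) not in TLB -> MISS, insert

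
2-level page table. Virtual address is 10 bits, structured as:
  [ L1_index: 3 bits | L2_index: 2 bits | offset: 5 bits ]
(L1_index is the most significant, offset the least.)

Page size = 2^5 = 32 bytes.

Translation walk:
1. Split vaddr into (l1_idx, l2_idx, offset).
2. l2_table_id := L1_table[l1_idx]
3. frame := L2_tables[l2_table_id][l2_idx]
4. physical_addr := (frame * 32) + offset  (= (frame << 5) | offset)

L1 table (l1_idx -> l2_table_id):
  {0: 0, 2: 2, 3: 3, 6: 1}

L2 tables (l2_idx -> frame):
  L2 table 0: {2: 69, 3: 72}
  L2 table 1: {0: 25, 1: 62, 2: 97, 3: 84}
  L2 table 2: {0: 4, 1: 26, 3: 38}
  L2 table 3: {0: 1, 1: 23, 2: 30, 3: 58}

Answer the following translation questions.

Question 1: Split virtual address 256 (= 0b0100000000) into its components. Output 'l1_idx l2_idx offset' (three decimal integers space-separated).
vaddr = 256 = 0b0100000000
  top 3 bits -> l1_idx = 2
  next 2 bits -> l2_idx = 0
  bottom 5 bits -> offset = 0

Answer: 2 0 0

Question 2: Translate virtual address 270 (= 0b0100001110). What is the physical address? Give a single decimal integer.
vaddr = 270 = 0b0100001110
Split: l1_idx=2, l2_idx=0, offset=14
L1[2] = 2
L2[2][0] = 4
paddr = 4 * 32 + 14 = 142

Answer: 142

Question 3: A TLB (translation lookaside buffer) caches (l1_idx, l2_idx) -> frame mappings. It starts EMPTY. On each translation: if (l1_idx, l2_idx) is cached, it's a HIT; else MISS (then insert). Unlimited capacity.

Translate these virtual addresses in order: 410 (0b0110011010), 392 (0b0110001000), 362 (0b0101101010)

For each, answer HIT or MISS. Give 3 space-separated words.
vaddr=410: (3,0) not in TLB -> MISS, insert
vaddr=392: (3,0) in TLB -> HIT
vaddr=362: (2,3) not in TLB -> MISS, insert

Answer: MISS HIT MISS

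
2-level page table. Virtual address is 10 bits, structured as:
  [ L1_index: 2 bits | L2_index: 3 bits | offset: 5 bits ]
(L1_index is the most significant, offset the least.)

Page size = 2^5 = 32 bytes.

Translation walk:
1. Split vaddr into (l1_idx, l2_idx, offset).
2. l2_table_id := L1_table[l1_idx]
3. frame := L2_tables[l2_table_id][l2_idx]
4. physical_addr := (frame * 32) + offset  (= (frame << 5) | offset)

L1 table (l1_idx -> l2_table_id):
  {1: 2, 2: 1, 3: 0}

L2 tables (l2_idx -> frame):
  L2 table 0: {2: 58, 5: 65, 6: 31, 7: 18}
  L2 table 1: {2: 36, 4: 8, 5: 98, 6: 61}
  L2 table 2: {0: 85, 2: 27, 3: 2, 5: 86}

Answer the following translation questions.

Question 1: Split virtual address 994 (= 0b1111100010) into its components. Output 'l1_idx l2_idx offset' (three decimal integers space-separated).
Answer: 3 7 2

Derivation:
vaddr = 994 = 0b1111100010
  top 2 bits -> l1_idx = 3
  next 3 bits -> l2_idx = 7
  bottom 5 bits -> offset = 2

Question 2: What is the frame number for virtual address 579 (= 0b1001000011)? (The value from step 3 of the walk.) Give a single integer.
Answer: 36

Derivation:
vaddr = 579: l1_idx=2, l2_idx=2
L1[2] = 1; L2[1][2] = 36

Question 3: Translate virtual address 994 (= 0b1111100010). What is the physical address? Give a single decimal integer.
Answer: 578

Derivation:
vaddr = 994 = 0b1111100010
Split: l1_idx=3, l2_idx=7, offset=2
L1[3] = 0
L2[0][7] = 18
paddr = 18 * 32 + 2 = 578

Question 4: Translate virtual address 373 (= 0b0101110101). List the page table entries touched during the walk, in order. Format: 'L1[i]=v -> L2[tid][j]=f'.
vaddr = 373 = 0b0101110101
Split: l1_idx=1, l2_idx=3, offset=21

Answer: L1[1]=2 -> L2[2][3]=2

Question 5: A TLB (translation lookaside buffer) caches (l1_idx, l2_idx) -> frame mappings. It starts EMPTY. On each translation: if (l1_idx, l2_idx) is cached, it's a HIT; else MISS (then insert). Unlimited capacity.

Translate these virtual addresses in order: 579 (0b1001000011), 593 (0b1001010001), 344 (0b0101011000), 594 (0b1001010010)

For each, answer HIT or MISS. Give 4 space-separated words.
Answer: MISS HIT MISS HIT

Derivation:
vaddr=579: (2,2) not in TLB -> MISS, insert
vaddr=593: (2,2) in TLB -> HIT
vaddr=344: (1,2) not in TLB -> MISS, insert
vaddr=594: (2,2) in TLB -> HIT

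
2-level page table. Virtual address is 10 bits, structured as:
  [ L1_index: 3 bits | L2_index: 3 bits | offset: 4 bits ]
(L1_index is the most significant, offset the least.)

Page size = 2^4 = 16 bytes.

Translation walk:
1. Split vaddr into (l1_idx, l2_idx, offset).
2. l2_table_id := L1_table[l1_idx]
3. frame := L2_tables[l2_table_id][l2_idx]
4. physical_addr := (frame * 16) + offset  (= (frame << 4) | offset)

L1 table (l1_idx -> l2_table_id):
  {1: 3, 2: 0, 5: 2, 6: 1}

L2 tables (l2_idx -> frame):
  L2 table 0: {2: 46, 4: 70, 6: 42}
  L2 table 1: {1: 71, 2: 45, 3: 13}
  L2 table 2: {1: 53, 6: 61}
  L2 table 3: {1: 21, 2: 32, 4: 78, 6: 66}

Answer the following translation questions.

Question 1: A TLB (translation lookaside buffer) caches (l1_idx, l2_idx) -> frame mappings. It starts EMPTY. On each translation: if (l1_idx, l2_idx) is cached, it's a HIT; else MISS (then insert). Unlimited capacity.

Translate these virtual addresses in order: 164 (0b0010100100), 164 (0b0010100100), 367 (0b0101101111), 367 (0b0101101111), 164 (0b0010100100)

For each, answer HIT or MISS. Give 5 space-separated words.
Answer: MISS HIT MISS HIT HIT

Derivation:
vaddr=164: (1,2) not in TLB -> MISS, insert
vaddr=164: (1,2) in TLB -> HIT
vaddr=367: (2,6) not in TLB -> MISS, insert
vaddr=367: (2,6) in TLB -> HIT
vaddr=164: (1,2) in TLB -> HIT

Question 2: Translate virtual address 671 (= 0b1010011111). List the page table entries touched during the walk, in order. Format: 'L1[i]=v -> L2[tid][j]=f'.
Answer: L1[5]=2 -> L2[2][1]=53

Derivation:
vaddr = 671 = 0b1010011111
Split: l1_idx=5, l2_idx=1, offset=15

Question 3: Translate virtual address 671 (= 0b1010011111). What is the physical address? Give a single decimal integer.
vaddr = 671 = 0b1010011111
Split: l1_idx=5, l2_idx=1, offset=15
L1[5] = 2
L2[2][1] = 53
paddr = 53 * 16 + 15 = 863

Answer: 863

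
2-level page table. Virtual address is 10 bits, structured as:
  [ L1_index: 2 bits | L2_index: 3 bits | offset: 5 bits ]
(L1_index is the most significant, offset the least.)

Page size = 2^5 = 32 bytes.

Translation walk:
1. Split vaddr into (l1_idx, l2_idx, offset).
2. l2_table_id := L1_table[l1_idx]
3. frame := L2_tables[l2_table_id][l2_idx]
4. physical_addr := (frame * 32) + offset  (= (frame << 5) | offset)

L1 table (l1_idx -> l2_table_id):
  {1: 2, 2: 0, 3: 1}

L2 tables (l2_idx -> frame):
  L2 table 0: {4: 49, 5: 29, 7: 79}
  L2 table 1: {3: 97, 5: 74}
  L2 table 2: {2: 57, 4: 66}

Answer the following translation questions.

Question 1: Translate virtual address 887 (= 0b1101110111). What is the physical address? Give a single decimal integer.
vaddr = 887 = 0b1101110111
Split: l1_idx=3, l2_idx=3, offset=23
L1[3] = 1
L2[1][3] = 97
paddr = 97 * 32 + 23 = 3127

Answer: 3127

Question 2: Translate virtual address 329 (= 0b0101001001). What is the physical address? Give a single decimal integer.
Answer: 1833

Derivation:
vaddr = 329 = 0b0101001001
Split: l1_idx=1, l2_idx=2, offset=9
L1[1] = 2
L2[2][2] = 57
paddr = 57 * 32 + 9 = 1833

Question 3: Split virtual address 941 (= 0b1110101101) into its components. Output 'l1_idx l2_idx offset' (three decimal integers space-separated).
Answer: 3 5 13

Derivation:
vaddr = 941 = 0b1110101101
  top 2 bits -> l1_idx = 3
  next 3 bits -> l2_idx = 5
  bottom 5 bits -> offset = 13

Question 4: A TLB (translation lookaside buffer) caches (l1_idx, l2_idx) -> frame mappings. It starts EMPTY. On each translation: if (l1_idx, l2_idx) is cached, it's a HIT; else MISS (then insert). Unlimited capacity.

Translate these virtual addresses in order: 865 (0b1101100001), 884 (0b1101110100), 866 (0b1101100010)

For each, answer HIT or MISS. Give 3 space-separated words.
Answer: MISS HIT HIT

Derivation:
vaddr=865: (3,3) not in TLB -> MISS, insert
vaddr=884: (3,3) in TLB -> HIT
vaddr=866: (3,3) in TLB -> HIT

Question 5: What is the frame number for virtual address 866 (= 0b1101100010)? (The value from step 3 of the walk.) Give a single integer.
vaddr = 866: l1_idx=3, l2_idx=3
L1[3] = 1; L2[1][3] = 97

Answer: 97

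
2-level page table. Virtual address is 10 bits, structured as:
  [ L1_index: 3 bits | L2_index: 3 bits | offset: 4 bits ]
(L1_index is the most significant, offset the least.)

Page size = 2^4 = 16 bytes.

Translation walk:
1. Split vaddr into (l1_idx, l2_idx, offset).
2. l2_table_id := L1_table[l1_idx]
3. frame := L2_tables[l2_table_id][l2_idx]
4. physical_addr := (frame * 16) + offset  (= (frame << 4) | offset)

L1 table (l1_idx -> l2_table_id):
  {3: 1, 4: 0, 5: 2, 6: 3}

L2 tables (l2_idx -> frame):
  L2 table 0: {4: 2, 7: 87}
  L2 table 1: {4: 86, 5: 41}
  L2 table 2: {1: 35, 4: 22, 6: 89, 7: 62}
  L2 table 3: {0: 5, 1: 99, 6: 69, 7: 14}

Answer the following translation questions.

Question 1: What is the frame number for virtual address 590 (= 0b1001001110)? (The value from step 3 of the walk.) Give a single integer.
vaddr = 590: l1_idx=4, l2_idx=4
L1[4] = 0; L2[0][4] = 2

Answer: 2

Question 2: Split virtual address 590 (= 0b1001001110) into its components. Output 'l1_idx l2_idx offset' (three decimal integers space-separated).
vaddr = 590 = 0b1001001110
  top 3 bits -> l1_idx = 4
  next 3 bits -> l2_idx = 4
  bottom 4 bits -> offset = 14

Answer: 4 4 14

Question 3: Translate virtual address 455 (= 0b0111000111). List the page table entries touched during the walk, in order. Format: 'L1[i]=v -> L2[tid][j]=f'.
vaddr = 455 = 0b0111000111
Split: l1_idx=3, l2_idx=4, offset=7

Answer: L1[3]=1 -> L2[1][4]=86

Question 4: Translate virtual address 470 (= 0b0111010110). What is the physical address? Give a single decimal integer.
vaddr = 470 = 0b0111010110
Split: l1_idx=3, l2_idx=5, offset=6
L1[3] = 1
L2[1][5] = 41
paddr = 41 * 16 + 6 = 662

Answer: 662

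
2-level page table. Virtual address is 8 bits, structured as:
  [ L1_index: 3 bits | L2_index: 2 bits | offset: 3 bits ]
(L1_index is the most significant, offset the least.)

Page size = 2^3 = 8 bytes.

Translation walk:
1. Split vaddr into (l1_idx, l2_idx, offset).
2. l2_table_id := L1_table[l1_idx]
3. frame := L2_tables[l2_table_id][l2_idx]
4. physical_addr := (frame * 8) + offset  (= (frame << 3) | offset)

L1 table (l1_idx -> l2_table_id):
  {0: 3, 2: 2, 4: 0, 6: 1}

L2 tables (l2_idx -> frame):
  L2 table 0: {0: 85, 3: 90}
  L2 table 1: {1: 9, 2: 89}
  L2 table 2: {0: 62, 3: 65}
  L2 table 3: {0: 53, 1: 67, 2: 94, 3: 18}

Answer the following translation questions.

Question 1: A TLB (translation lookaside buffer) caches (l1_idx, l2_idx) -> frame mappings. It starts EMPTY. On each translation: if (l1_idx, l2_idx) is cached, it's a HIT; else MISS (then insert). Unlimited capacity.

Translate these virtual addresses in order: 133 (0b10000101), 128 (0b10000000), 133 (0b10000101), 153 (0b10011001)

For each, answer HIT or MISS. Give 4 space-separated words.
vaddr=133: (4,0) not in TLB -> MISS, insert
vaddr=128: (4,0) in TLB -> HIT
vaddr=133: (4,0) in TLB -> HIT
vaddr=153: (4,3) not in TLB -> MISS, insert

Answer: MISS HIT HIT MISS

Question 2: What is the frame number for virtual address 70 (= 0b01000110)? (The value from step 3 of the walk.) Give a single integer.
vaddr = 70: l1_idx=2, l2_idx=0
L1[2] = 2; L2[2][0] = 62

Answer: 62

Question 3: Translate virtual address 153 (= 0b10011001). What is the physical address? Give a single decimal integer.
vaddr = 153 = 0b10011001
Split: l1_idx=4, l2_idx=3, offset=1
L1[4] = 0
L2[0][3] = 90
paddr = 90 * 8 + 1 = 721

Answer: 721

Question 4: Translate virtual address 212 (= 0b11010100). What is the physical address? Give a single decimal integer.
Answer: 716

Derivation:
vaddr = 212 = 0b11010100
Split: l1_idx=6, l2_idx=2, offset=4
L1[6] = 1
L2[1][2] = 89
paddr = 89 * 8 + 4 = 716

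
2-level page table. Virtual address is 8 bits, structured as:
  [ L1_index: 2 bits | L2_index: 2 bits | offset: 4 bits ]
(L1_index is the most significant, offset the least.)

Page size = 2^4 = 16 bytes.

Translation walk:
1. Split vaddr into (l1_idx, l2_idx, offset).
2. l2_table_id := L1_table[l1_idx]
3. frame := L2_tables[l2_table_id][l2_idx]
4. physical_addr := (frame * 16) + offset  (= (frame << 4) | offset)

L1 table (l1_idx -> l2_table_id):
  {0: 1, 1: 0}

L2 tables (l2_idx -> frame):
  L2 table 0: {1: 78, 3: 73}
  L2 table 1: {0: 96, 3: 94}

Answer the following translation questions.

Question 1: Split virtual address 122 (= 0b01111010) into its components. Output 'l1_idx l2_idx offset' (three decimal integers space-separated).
Answer: 1 3 10

Derivation:
vaddr = 122 = 0b01111010
  top 2 bits -> l1_idx = 1
  next 2 bits -> l2_idx = 3
  bottom 4 bits -> offset = 10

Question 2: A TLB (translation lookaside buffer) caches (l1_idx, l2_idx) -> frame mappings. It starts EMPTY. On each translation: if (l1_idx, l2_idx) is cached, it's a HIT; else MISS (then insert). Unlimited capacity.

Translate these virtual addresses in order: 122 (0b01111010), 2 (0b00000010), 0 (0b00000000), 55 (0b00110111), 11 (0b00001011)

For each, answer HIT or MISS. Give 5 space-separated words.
vaddr=122: (1,3) not in TLB -> MISS, insert
vaddr=2: (0,0) not in TLB -> MISS, insert
vaddr=0: (0,0) in TLB -> HIT
vaddr=55: (0,3) not in TLB -> MISS, insert
vaddr=11: (0,0) in TLB -> HIT

Answer: MISS MISS HIT MISS HIT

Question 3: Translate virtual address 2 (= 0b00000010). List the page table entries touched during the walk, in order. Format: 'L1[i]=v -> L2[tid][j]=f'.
Answer: L1[0]=1 -> L2[1][0]=96

Derivation:
vaddr = 2 = 0b00000010
Split: l1_idx=0, l2_idx=0, offset=2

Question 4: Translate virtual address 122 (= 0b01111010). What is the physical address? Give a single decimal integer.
Answer: 1178

Derivation:
vaddr = 122 = 0b01111010
Split: l1_idx=1, l2_idx=3, offset=10
L1[1] = 0
L2[0][3] = 73
paddr = 73 * 16 + 10 = 1178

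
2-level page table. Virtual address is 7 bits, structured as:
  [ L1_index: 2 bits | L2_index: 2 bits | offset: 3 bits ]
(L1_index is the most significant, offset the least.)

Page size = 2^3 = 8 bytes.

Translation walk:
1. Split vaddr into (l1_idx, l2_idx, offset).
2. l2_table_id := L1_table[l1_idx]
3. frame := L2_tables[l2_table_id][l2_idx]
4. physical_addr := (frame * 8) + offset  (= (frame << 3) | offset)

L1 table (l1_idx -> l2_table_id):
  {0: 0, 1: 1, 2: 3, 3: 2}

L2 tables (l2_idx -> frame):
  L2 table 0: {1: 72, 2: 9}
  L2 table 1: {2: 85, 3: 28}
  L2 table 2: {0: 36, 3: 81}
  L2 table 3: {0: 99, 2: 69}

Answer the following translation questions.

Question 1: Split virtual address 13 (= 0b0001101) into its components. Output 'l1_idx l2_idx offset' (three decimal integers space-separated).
vaddr = 13 = 0b0001101
  top 2 bits -> l1_idx = 0
  next 2 bits -> l2_idx = 1
  bottom 3 bits -> offset = 5

Answer: 0 1 5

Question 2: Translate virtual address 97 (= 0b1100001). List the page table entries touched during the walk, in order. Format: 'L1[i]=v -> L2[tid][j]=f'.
vaddr = 97 = 0b1100001
Split: l1_idx=3, l2_idx=0, offset=1

Answer: L1[3]=2 -> L2[2][0]=36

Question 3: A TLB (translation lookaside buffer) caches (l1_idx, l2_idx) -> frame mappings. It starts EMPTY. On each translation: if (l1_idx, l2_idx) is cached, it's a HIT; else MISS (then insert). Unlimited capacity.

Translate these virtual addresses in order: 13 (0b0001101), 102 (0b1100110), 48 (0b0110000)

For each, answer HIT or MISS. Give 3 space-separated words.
Answer: MISS MISS MISS

Derivation:
vaddr=13: (0,1) not in TLB -> MISS, insert
vaddr=102: (3,0) not in TLB -> MISS, insert
vaddr=48: (1,2) not in TLB -> MISS, insert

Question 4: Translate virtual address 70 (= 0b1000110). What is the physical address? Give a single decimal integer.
Answer: 798

Derivation:
vaddr = 70 = 0b1000110
Split: l1_idx=2, l2_idx=0, offset=6
L1[2] = 3
L2[3][0] = 99
paddr = 99 * 8 + 6 = 798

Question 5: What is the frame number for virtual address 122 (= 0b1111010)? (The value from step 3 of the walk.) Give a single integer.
vaddr = 122: l1_idx=3, l2_idx=3
L1[3] = 2; L2[2][3] = 81

Answer: 81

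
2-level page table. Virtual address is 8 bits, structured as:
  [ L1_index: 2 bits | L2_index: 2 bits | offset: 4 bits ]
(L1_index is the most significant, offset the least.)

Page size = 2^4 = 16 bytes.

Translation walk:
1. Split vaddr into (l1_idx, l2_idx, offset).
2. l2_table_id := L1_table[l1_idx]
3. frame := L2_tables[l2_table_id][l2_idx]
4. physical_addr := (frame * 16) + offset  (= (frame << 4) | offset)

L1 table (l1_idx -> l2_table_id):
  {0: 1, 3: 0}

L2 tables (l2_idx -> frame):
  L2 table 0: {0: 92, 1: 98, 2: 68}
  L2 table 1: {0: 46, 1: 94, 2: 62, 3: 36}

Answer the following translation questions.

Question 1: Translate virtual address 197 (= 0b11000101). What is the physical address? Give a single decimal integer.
vaddr = 197 = 0b11000101
Split: l1_idx=3, l2_idx=0, offset=5
L1[3] = 0
L2[0][0] = 92
paddr = 92 * 16 + 5 = 1477

Answer: 1477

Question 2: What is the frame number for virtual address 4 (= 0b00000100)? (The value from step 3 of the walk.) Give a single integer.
Answer: 46

Derivation:
vaddr = 4: l1_idx=0, l2_idx=0
L1[0] = 1; L2[1][0] = 46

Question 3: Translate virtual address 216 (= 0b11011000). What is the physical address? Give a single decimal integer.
Answer: 1576

Derivation:
vaddr = 216 = 0b11011000
Split: l1_idx=3, l2_idx=1, offset=8
L1[3] = 0
L2[0][1] = 98
paddr = 98 * 16 + 8 = 1576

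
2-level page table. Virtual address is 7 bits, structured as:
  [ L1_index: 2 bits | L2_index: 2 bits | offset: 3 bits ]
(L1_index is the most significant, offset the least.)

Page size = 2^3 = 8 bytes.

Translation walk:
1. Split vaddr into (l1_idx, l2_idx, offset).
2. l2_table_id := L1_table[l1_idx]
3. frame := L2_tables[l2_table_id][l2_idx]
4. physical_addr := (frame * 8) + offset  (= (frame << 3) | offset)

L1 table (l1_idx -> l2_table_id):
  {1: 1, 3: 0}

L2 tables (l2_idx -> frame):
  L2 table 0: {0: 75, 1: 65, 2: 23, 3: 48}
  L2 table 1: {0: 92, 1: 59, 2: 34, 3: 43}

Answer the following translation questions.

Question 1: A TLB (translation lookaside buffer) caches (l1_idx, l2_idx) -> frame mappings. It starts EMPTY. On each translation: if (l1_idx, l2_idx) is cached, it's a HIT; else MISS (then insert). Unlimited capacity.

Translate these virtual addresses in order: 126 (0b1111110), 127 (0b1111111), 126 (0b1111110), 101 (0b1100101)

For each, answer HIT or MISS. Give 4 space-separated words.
Answer: MISS HIT HIT MISS

Derivation:
vaddr=126: (3,3) not in TLB -> MISS, insert
vaddr=127: (3,3) in TLB -> HIT
vaddr=126: (3,3) in TLB -> HIT
vaddr=101: (3,0) not in TLB -> MISS, insert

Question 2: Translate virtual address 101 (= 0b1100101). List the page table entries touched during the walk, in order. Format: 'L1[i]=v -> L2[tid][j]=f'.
vaddr = 101 = 0b1100101
Split: l1_idx=3, l2_idx=0, offset=5

Answer: L1[3]=0 -> L2[0][0]=75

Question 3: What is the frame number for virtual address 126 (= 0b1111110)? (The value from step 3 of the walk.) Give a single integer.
Answer: 48

Derivation:
vaddr = 126: l1_idx=3, l2_idx=3
L1[3] = 0; L2[0][3] = 48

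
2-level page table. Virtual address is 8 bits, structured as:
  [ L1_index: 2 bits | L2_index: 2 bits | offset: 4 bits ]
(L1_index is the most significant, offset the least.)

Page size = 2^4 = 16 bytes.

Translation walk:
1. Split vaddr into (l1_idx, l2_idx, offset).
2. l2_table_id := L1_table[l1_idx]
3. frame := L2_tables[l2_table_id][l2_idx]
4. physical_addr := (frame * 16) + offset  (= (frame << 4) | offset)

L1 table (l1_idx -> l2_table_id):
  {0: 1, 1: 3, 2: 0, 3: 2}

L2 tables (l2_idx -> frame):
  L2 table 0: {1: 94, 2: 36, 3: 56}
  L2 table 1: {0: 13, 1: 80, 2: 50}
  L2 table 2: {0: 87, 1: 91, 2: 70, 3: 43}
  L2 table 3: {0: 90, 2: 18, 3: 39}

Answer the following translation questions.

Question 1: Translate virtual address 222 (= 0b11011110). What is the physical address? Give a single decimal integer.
Answer: 1470

Derivation:
vaddr = 222 = 0b11011110
Split: l1_idx=3, l2_idx=1, offset=14
L1[3] = 2
L2[2][1] = 91
paddr = 91 * 16 + 14 = 1470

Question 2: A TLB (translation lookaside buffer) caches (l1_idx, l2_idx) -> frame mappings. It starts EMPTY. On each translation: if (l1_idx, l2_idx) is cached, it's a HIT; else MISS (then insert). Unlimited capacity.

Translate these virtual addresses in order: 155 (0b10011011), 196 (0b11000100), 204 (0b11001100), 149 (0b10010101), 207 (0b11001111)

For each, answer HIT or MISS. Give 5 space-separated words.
vaddr=155: (2,1) not in TLB -> MISS, insert
vaddr=196: (3,0) not in TLB -> MISS, insert
vaddr=204: (3,0) in TLB -> HIT
vaddr=149: (2,1) in TLB -> HIT
vaddr=207: (3,0) in TLB -> HIT

Answer: MISS MISS HIT HIT HIT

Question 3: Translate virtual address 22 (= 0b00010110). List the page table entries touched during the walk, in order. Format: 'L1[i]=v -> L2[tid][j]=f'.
vaddr = 22 = 0b00010110
Split: l1_idx=0, l2_idx=1, offset=6

Answer: L1[0]=1 -> L2[1][1]=80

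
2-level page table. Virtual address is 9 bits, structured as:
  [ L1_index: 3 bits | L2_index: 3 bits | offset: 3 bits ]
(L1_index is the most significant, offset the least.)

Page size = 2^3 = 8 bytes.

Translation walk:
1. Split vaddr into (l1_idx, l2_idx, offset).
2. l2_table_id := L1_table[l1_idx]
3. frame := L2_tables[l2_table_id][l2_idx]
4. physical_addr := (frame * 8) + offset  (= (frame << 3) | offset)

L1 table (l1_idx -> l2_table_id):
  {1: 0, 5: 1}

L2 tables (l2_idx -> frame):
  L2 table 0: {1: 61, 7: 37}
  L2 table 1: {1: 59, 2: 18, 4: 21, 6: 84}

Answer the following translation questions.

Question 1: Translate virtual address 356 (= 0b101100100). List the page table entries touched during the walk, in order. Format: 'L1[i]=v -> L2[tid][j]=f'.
vaddr = 356 = 0b101100100
Split: l1_idx=5, l2_idx=4, offset=4

Answer: L1[5]=1 -> L2[1][4]=21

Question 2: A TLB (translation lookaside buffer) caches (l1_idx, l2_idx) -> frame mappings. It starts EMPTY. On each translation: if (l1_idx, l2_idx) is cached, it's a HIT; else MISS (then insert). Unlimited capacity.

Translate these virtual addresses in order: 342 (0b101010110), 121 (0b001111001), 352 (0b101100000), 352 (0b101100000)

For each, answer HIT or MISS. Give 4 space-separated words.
vaddr=342: (5,2) not in TLB -> MISS, insert
vaddr=121: (1,7) not in TLB -> MISS, insert
vaddr=352: (5,4) not in TLB -> MISS, insert
vaddr=352: (5,4) in TLB -> HIT

Answer: MISS MISS MISS HIT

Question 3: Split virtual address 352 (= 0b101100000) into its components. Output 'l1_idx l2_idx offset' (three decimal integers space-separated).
Answer: 5 4 0

Derivation:
vaddr = 352 = 0b101100000
  top 3 bits -> l1_idx = 5
  next 3 bits -> l2_idx = 4
  bottom 3 bits -> offset = 0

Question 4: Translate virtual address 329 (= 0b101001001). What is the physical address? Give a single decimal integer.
Answer: 473

Derivation:
vaddr = 329 = 0b101001001
Split: l1_idx=5, l2_idx=1, offset=1
L1[5] = 1
L2[1][1] = 59
paddr = 59 * 8 + 1 = 473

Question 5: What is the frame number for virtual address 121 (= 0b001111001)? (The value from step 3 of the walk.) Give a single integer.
Answer: 37

Derivation:
vaddr = 121: l1_idx=1, l2_idx=7
L1[1] = 0; L2[0][7] = 37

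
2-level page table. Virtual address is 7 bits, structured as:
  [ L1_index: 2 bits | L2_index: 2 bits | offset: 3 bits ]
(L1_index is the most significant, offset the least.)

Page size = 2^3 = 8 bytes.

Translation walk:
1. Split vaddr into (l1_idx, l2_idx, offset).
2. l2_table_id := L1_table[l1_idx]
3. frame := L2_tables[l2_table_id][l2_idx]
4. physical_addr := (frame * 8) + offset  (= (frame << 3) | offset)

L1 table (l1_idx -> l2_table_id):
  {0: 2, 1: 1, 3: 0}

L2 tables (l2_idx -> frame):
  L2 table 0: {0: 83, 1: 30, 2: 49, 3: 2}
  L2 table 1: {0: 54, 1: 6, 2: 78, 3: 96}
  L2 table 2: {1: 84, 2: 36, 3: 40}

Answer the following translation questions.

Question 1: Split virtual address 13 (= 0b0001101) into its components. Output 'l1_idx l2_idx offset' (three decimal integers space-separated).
vaddr = 13 = 0b0001101
  top 2 bits -> l1_idx = 0
  next 2 bits -> l2_idx = 1
  bottom 3 bits -> offset = 5

Answer: 0 1 5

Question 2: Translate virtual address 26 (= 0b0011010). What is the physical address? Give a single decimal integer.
Answer: 322

Derivation:
vaddr = 26 = 0b0011010
Split: l1_idx=0, l2_idx=3, offset=2
L1[0] = 2
L2[2][3] = 40
paddr = 40 * 8 + 2 = 322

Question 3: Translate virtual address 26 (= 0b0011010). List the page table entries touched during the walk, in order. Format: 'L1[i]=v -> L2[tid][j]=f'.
Answer: L1[0]=2 -> L2[2][3]=40

Derivation:
vaddr = 26 = 0b0011010
Split: l1_idx=0, l2_idx=3, offset=2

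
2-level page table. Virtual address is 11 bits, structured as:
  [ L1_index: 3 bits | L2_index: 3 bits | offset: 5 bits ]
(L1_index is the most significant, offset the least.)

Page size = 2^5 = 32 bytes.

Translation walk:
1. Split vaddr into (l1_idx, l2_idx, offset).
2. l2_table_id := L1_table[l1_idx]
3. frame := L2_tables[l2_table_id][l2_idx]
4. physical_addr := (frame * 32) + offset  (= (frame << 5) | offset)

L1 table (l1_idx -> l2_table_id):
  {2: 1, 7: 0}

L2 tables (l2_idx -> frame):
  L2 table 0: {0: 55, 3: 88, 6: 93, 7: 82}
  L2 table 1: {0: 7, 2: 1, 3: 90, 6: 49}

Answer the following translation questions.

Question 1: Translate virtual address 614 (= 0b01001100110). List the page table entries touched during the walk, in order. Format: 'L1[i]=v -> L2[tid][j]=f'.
vaddr = 614 = 0b01001100110
Split: l1_idx=2, l2_idx=3, offset=6

Answer: L1[2]=1 -> L2[1][3]=90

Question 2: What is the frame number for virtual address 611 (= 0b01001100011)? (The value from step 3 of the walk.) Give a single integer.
Answer: 90

Derivation:
vaddr = 611: l1_idx=2, l2_idx=3
L1[2] = 1; L2[1][3] = 90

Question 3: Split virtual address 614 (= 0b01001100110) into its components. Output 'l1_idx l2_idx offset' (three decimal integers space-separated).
Answer: 2 3 6

Derivation:
vaddr = 614 = 0b01001100110
  top 3 bits -> l1_idx = 2
  next 3 bits -> l2_idx = 3
  bottom 5 bits -> offset = 6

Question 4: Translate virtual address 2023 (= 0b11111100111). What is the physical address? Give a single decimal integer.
Answer: 2631

Derivation:
vaddr = 2023 = 0b11111100111
Split: l1_idx=7, l2_idx=7, offset=7
L1[7] = 0
L2[0][7] = 82
paddr = 82 * 32 + 7 = 2631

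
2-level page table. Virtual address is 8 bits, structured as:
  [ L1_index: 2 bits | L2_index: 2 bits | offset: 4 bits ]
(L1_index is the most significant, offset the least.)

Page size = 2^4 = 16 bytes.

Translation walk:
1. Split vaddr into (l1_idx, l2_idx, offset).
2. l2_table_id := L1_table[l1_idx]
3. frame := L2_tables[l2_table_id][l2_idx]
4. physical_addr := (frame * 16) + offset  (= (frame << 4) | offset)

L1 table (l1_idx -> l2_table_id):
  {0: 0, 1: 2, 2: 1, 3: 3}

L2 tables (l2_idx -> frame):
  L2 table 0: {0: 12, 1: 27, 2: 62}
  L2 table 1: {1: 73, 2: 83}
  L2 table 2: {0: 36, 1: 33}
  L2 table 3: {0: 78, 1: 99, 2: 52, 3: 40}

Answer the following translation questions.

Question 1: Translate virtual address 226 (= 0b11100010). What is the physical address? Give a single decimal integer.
Answer: 834

Derivation:
vaddr = 226 = 0b11100010
Split: l1_idx=3, l2_idx=2, offset=2
L1[3] = 3
L2[3][2] = 52
paddr = 52 * 16 + 2 = 834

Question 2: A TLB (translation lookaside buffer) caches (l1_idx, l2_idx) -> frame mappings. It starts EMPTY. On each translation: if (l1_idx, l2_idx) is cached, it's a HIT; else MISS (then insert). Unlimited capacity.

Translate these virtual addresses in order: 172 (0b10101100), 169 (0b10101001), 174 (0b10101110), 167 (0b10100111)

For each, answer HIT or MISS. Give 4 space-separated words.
vaddr=172: (2,2) not in TLB -> MISS, insert
vaddr=169: (2,2) in TLB -> HIT
vaddr=174: (2,2) in TLB -> HIT
vaddr=167: (2,2) in TLB -> HIT

Answer: MISS HIT HIT HIT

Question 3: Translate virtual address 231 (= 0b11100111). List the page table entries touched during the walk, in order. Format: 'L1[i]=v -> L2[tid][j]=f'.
vaddr = 231 = 0b11100111
Split: l1_idx=3, l2_idx=2, offset=7

Answer: L1[3]=3 -> L2[3][2]=52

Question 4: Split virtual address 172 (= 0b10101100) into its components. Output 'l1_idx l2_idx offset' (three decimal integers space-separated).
Answer: 2 2 12

Derivation:
vaddr = 172 = 0b10101100
  top 2 bits -> l1_idx = 2
  next 2 bits -> l2_idx = 2
  bottom 4 bits -> offset = 12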